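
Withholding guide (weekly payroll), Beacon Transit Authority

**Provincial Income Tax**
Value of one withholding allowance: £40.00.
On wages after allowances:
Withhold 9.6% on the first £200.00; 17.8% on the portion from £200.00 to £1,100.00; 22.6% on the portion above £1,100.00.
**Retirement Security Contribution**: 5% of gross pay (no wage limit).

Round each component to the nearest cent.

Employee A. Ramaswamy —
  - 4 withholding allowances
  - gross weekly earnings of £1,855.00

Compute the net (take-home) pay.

£1,448.38

Provincial Income Tax: taxable = £1,855.00 − 4×£40.00 = £1,695.00
  £179.40 + 22.6% × (£1,695.00 − £1,100.00) = £179.40 + 22.6% × £595.00 = £313.87
Retirement Security Contribution: 5% × £1,855.00 = £92.75
Total withheld: £313.87 + £92.75 = £406.62
Net pay: £1,855.00 − £406.62 = £1,448.38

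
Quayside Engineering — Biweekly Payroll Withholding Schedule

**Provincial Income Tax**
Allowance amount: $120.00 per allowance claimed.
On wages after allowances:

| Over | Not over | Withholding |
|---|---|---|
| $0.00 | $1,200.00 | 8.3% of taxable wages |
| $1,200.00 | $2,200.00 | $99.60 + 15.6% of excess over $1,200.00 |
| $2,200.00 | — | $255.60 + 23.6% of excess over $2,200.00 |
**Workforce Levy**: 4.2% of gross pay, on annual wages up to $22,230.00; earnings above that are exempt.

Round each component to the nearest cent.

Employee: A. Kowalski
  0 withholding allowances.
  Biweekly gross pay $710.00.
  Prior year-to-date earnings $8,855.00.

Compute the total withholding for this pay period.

$88.75

Provincial Income Tax: taxable = $710.00
  8.3% × $710.00 = $58.93
Workforce Levy: 4.2% × $710.00 = $29.82
Total: $58.93 + $29.82 = $88.75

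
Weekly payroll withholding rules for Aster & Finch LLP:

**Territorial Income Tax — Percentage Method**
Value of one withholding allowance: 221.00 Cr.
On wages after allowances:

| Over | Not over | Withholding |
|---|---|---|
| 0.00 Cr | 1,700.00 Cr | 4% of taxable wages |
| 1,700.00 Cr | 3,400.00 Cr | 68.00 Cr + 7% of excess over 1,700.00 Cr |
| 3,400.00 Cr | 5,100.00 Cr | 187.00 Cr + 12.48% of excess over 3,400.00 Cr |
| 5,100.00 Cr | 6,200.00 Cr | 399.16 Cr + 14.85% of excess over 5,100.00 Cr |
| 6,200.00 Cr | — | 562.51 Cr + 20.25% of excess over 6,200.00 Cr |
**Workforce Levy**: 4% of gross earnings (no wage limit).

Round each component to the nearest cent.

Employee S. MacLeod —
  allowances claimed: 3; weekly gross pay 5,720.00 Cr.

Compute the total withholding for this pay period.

Territorial Income Tax: taxable = 5,720.00 Cr − 3×221.00 Cr = 5,057.00 Cr
  187.00 Cr + 12.48% × (5,057.00 Cr − 3,400.00 Cr) = 187.00 Cr + 12.48% × 1,657.00 Cr = 393.79 Cr
Workforce Levy: 4% × 5,720.00 Cr = 228.80 Cr
Total: 393.79 Cr + 228.80 Cr = 622.59 Cr

622.59 Cr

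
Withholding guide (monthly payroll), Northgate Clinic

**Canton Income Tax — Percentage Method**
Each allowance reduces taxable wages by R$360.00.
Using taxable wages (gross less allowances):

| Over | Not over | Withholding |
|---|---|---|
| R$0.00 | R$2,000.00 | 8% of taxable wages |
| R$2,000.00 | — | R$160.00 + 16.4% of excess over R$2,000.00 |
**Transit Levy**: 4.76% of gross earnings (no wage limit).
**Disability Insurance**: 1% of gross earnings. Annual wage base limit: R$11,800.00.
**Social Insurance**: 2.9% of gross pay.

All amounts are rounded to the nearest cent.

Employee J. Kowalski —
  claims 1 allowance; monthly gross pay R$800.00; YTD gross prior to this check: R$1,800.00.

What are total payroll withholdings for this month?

Canton Income Tax: taxable = R$800.00 − 1×R$360.00 = R$440.00
  8% × R$440.00 = R$35.20
Transit Levy: 4.76% × R$800.00 = R$38.08
Disability Insurance: 1% × R$800.00 = R$8.00
Social Insurance: 2.9% × R$800.00 = R$23.20
Total: R$35.20 + R$38.08 + R$8.00 + R$23.20 = R$104.48

R$104.48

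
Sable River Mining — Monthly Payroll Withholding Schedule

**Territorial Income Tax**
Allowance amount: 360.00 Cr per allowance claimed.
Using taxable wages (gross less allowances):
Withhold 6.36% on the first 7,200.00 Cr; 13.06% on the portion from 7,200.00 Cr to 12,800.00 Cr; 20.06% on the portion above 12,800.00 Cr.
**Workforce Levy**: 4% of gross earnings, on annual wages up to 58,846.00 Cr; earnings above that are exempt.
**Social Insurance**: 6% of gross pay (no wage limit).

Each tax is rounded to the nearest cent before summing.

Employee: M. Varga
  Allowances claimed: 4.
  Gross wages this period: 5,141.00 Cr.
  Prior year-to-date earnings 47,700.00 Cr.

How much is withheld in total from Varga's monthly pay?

Territorial Income Tax: taxable = 5,141.00 Cr − 4×360.00 Cr = 3,701.00 Cr
  6.36% × 3,701.00 Cr = 235.38 Cr
Workforce Levy: 4% × 5,141.00 Cr = 205.64 Cr
Social Insurance: 6% × 5,141.00 Cr = 308.46 Cr
Total: 235.38 Cr + 205.64 Cr + 308.46 Cr = 749.48 Cr

749.48 Cr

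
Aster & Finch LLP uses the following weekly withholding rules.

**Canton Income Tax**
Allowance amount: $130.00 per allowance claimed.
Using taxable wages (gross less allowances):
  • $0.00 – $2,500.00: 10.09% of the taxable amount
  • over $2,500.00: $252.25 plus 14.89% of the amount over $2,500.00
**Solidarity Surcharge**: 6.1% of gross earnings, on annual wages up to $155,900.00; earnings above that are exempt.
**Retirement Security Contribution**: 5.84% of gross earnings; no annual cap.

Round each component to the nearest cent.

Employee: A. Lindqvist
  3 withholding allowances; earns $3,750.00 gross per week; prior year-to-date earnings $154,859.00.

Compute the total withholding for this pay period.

Canton Income Tax: taxable = $3,750.00 − 3×$130.00 = $3,360.00
  $252.25 + 14.89% × ($3,360.00 − $2,500.00) = $252.25 + 14.89% × $860.00 = $380.30
Solidarity Surcharge: cap $155,900.00 − YTD $154,859.00 = $1,041.00 subject; 6.1% × $1,041.00 = $63.50
Retirement Security Contribution: 5.84% × $3,750.00 = $219.00
Total: $380.30 + $63.50 + $219.00 = $662.80

$662.80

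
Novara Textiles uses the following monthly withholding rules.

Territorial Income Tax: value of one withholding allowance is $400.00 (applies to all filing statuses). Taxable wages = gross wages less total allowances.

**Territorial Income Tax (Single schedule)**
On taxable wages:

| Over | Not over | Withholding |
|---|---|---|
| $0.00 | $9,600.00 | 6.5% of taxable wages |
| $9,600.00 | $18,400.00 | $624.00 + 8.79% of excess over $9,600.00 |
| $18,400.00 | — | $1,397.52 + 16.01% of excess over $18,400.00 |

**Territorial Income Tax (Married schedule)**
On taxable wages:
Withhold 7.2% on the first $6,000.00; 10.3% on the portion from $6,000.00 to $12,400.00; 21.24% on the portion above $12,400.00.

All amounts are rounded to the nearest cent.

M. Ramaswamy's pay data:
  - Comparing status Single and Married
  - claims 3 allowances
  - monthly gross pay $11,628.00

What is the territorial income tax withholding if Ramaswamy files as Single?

$696.78

Territorial Income Tax (Single): taxable = $11,628.00 − 3×$400.00 = $10,428.00
  $624.00 + 8.79% × ($10,428.00 − $9,600.00) = $624.00 + 8.79% × $828.00 = $696.78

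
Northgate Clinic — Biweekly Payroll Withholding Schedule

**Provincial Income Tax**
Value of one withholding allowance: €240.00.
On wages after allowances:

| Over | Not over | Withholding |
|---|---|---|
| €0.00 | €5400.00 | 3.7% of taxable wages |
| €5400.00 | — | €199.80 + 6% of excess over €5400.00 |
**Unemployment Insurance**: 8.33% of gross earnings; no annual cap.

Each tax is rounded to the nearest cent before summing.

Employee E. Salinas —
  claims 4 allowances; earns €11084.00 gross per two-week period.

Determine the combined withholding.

Provincial Income Tax: taxable = €11084.00 − 4×€240.00 = €10124.00
  €199.80 + 6% × (€10124.00 − €5400.00) = €199.80 + 6% × €4724.00 = €483.24
Unemployment Insurance: 8.33% × €11084.00 = €923.30
Total: €483.24 + €923.30 = €1406.54

€1406.54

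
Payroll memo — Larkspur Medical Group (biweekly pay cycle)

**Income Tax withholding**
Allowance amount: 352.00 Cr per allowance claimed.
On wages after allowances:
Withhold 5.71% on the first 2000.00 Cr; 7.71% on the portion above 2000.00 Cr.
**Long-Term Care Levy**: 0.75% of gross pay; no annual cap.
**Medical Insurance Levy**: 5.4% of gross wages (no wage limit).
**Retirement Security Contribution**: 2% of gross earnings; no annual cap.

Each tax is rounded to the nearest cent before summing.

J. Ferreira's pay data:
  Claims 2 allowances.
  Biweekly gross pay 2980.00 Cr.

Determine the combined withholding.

Income Tax: taxable = 2980.00 Cr − 2×352.00 Cr = 2276.00 Cr
  114.20 Cr + 7.71% × (2276.00 Cr − 2000.00 Cr) = 114.20 Cr + 7.71% × 276.00 Cr = 135.48 Cr
Long-Term Care Levy: 0.75% × 2980.00 Cr = 22.35 Cr
Medical Insurance Levy: 5.4% × 2980.00 Cr = 160.92 Cr
Retirement Security Contribution: 2% × 2980.00 Cr = 59.60 Cr
Total: 135.48 Cr + 22.35 Cr + 160.92 Cr + 59.60 Cr = 378.35 Cr

378.35 Cr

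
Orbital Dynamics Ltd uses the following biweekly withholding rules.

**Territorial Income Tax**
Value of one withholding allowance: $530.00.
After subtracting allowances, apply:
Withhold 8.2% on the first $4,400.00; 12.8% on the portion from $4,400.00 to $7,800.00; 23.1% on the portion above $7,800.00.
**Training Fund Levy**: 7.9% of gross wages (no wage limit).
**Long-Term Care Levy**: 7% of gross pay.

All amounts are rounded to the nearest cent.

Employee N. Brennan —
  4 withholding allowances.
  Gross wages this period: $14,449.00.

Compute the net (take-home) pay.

$10,453.90

Territorial Income Tax: taxable = $14,449.00 − 4×$530.00 = $12,329.00
  $796.00 + 23.1% × ($12,329.00 − $7,800.00) = $796.00 + 23.1% × $4,529.00 = $1,842.20
Training Fund Levy: 7.9% × $14,449.00 = $1,141.47
Long-Term Care Levy: 7% × $14,449.00 = $1,011.43
Total withheld: $1,842.20 + $1,141.47 + $1,011.43 = $3,995.10
Net pay: $14,449.00 − $3,995.10 = $10,453.90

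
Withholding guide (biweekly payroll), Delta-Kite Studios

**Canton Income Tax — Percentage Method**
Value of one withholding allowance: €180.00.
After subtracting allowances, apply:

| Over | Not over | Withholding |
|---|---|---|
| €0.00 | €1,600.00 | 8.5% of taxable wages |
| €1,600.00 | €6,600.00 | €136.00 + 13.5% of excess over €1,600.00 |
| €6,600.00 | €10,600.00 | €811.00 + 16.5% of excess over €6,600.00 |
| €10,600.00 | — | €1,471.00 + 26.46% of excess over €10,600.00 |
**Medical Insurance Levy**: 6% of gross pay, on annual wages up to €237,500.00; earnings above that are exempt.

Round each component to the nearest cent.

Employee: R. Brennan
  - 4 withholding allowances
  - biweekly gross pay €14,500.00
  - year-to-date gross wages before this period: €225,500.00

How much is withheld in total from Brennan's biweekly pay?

Canton Income Tax: taxable = €14,500.00 − 4×€180.00 = €13,780.00
  €1,471.00 + 26.46% × (€13,780.00 − €10,600.00) = €1,471.00 + 26.46% × €3,180.00 = €2,312.43
Medical Insurance Levy: cap €237,500.00 − YTD €225,500.00 = €12,000.00 subject; 6% × €12,000.00 = €720.00
Total: €2,312.43 + €720.00 = €3,032.43

€3,032.43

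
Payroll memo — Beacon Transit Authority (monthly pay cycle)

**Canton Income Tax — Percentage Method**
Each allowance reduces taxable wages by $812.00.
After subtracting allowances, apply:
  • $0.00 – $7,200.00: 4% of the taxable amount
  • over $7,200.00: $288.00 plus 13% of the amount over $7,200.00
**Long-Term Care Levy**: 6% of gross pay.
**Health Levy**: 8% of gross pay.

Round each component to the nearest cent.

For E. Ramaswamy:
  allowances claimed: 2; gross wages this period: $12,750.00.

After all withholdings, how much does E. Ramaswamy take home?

$10,166.62

Canton Income Tax: taxable = $12,750.00 − 2×$812.00 = $11,126.00
  $288.00 + 13% × ($11,126.00 − $7,200.00) = $288.00 + 13% × $3,926.00 = $798.38
Long-Term Care Levy: 6% × $12,750.00 = $765.00
Health Levy: 8% × $12,750.00 = $1,020.00
Total withheld: $798.38 + $765.00 + $1,020.00 = $2,583.38
Net pay: $12,750.00 − $2,583.38 = $10,166.62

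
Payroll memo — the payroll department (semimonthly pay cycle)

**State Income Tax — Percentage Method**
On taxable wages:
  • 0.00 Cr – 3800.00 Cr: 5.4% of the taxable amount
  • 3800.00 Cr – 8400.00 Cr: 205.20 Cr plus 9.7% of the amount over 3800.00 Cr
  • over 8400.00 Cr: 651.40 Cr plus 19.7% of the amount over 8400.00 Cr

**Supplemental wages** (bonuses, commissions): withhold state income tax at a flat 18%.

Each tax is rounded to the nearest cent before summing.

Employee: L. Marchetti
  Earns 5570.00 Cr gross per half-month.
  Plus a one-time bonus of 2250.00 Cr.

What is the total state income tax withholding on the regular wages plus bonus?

781.89 Cr

State Income Tax: taxable = 5570.00 Cr
  205.20 Cr + 9.7% × (5570.00 Cr − 3800.00 Cr) = 205.20 Cr + 9.7% × 1770.00 Cr = 376.89 Cr
Supplemental (18% flat on bonus): 18% × 2250.00 Cr = 405.00 Cr
Total state income tax: 376.89 Cr + 405.00 Cr = 781.89 Cr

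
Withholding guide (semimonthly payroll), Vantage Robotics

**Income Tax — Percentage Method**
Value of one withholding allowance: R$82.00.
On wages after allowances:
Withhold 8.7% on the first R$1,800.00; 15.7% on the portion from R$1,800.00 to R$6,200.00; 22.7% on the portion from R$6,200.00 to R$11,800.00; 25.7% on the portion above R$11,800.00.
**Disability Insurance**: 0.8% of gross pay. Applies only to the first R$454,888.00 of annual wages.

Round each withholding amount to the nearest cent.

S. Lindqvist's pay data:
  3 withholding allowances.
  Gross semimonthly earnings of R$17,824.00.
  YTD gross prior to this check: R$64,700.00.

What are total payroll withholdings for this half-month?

Income Tax: taxable = R$17,824.00 − 3×R$82.00 = R$17,578.00
  R$2,118.60 + 25.7% × (R$17,578.00 − R$11,800.00) = R$2,118.60 + 25.7% × R$5,778.00 = R$3,603.55
Disability Insurance: 0.8% × R$17,824.00 = R$142.59
Total: R$3,603.55 + R$142.59 = R$3,746.14

R$3,746.14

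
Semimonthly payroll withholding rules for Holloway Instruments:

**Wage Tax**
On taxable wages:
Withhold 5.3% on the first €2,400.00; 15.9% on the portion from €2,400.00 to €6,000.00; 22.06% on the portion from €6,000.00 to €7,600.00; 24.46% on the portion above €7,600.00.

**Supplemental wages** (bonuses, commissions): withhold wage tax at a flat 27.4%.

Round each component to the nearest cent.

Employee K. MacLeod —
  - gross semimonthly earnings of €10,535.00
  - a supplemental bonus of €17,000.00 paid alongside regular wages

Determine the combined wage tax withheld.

€6,428.46

Wage Tax: taxable = €10,535.00
  €1,052.56 + 24.46% × (€10,535.00 − €7,600.00) = €1,052.56 + 24.46% × €2,935.00 = €1,770.46
Supplemental (27.4% flat on bonus): 27.4% × €17,000.00 = €4,658.00
Total wage tax: €1,770.46 + €4,658.00 = €6,428.46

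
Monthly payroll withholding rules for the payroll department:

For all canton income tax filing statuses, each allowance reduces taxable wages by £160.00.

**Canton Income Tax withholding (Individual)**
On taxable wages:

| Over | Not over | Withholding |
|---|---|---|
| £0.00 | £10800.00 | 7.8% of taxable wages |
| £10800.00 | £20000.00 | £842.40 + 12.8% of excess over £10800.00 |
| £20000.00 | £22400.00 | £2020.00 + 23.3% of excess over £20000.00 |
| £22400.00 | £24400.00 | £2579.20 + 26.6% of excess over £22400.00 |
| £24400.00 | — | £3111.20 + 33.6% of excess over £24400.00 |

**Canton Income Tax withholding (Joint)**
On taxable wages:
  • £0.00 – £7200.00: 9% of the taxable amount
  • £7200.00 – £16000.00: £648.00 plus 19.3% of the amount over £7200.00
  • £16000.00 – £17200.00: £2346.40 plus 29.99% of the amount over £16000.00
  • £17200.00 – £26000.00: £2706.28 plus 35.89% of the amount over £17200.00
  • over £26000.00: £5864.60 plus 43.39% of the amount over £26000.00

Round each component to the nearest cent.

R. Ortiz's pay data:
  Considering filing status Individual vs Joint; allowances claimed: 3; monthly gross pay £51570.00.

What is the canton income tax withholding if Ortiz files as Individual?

Canton Income Tax (Individual): taxable = £51570.00 − 3×£160.00 = £51090.00
  £3111.20 + 33.6% × (£51090.00 − £24400.00) = £3111.20 + 33.6% × £26690.00 = £12079.04

£12079.04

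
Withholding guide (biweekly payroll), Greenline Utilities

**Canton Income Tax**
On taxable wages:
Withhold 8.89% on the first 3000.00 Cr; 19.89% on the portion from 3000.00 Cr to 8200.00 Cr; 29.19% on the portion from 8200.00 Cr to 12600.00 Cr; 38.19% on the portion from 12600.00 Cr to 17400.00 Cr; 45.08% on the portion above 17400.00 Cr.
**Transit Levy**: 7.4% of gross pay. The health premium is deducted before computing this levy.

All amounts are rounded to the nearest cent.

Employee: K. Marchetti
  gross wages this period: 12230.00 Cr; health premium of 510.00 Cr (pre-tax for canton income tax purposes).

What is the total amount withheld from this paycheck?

Canton Income Tax: taxable = 12230.00 Cr − 510.00 Cr = 11720.00 Cr
  1300.98 Cr + 29.19% × (11720.00 Cr − 8200.00 Cr) = 1300.98 Cr + 29.19% × 3520.00 Cr = 2328.47 Cr
Transit Levy: 7.4% × 11720.00 Cr = 867.28 Cr
Total: 2328.47 Cr + 867.28 Cr = 3195.75 Cr

3195.75 Cr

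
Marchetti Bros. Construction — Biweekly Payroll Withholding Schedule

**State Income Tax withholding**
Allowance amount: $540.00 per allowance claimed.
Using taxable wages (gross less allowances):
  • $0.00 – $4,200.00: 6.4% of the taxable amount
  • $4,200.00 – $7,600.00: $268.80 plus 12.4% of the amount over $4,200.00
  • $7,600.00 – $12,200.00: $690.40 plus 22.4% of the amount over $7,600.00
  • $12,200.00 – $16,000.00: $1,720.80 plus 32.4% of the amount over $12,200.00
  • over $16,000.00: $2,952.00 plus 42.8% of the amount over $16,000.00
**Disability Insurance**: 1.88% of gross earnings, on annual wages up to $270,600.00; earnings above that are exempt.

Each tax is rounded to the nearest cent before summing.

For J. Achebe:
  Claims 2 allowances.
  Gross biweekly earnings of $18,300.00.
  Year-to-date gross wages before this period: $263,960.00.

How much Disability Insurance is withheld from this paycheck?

Disability Insurance: cap $270,600.00 − YTD $263,960.00 = $6,640.00 subject; 1.88% × $6,640.00 = $124.83

$124.83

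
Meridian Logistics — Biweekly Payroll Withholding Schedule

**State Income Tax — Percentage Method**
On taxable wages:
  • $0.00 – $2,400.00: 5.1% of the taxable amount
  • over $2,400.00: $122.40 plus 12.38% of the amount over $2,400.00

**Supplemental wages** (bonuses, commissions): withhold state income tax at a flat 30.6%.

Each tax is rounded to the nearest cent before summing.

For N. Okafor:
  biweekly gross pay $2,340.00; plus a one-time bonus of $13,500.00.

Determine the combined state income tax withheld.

State Income Tax: taxable = $2,340.00
  5.1% × $2,340.00 = $119.34
Supplemental (30.6% flat on bonus): 30.6% × $13,500.00 = $4,131.00
Total state income tax: $119.34 + $4,131.00 = $4,250.34

$4,250.34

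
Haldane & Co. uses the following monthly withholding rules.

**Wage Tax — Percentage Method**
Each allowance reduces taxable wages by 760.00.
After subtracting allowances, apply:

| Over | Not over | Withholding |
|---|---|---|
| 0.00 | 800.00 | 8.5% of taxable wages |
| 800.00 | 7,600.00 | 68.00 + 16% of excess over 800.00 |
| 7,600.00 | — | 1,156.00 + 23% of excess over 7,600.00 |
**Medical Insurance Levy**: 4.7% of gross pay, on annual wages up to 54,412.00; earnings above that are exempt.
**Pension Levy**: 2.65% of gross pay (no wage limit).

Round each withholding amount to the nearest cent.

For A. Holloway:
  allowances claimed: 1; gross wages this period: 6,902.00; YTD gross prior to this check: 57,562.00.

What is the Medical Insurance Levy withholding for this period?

Medical Insurance Levy: YTD 57,562.00 ≥ cap 54,412.00 → 0.00

0.00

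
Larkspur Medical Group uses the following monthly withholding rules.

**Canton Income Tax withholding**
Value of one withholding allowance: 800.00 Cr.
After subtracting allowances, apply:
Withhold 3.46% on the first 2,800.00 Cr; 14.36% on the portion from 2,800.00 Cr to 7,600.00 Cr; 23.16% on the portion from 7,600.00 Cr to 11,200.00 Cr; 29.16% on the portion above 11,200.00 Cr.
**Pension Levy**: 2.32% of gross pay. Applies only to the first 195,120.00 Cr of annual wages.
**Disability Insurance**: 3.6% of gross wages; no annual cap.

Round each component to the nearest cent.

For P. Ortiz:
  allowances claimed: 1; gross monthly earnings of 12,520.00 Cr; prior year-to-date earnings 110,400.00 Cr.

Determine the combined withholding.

Canton Income Tax: taxable = 12,520.00 Cr − 1×800.00 Cr = 11,720.00 Cr
  1,619.92 Cr + 29.16% × (11,720.00 Cr − 11,200.00 Cr) = 1,619.92 Cr + 29.16% × 520.00 Cr = 1,771.55 Cr
Pension Levy: 2.32% × 12,520.00 Cr = 290.46 Cr
Disability Insurance: 3.6% × 12,520.00 Cr = 450.72 Cr
Total: 1,771.55 Cr + 290.46 Cr + 450.72 Cr = 2,512.73 Cr

2,512.73 Cr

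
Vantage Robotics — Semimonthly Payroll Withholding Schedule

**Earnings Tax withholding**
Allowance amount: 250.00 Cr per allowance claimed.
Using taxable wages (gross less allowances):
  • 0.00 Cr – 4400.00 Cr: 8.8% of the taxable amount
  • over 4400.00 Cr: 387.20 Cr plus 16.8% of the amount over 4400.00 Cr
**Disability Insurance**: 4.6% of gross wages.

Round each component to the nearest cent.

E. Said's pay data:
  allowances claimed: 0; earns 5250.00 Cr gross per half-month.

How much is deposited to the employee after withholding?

4478.50 Cr

Earnings Tax: taxable = 5250.00 Cr
  387.20 Cr + 16.8% × (5250.00 Cr − 4400.00 Cr) = 387.20 Cr + 16.8% × 850.00 Cr = 530.00 Cr
Disability Insurance: 4.6% × 5250.00 Cr = 241.50 Cr
Total withheld: 530.00 Cr + 241.50 Cr = 771.50 Cr
Net pay: 5250.00 Cr − 771.50 Cr = 4478.50 Cr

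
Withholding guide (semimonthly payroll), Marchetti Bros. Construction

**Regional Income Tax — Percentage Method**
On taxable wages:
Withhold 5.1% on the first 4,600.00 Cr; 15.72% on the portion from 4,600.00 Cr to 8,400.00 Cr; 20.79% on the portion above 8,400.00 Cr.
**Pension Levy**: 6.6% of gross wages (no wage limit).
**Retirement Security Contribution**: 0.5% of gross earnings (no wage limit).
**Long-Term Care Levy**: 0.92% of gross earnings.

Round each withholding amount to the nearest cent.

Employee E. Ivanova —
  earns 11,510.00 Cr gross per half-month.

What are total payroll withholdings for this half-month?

Regional Income Tax: taxable = 11,510.00 Cr
  831.96 Cr + 20.79% × (11,510.00 Cr − 8,400.00 Cr) = 831.96 Cr + 20.79% × 3,110.00 Cr = 1,478.53 Cr
Pension Levy: 6.6% × 11,510.00 Cr = 759.66 Cr
Retirement Security Contribution: 0.5% × 11,510.00 Cr = 57.55 Cr
Long-Term Care Levy: 0.92% × 11,510.00 Cr = 105.89 Cr
Total: 1,478.53 Cr + 759.66 Cr + 57.55 Cr + 105.89 Cr = 2,401.63 Cr

2,401.63 Cr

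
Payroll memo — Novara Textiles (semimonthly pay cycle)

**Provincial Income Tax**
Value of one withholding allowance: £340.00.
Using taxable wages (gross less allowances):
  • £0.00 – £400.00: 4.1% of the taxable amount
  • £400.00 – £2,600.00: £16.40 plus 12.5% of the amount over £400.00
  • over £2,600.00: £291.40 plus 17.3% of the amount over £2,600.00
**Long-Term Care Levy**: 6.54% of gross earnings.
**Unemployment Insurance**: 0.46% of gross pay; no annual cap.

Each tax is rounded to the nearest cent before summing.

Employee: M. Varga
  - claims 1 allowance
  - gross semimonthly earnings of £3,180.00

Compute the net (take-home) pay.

Provincial Income Tax: taxable = £3,180.00 − 1×£340.00 = £2,840.00
  £291.40 + 17.3% × (£2,840.00 − £2,600.00) = £291.40 + 17.3% × £240.00 = £332.92
Long-Term Care Levy: 6.54% × £3,180.00 = £207.97
Unemployment Insurance: 0.46% × £3,180.00 = £14.63
Total withheld: £332.92 + £207.97 + £14.63 = £555.52
Net pay: £3,180.00 − £555.52 = £2,624.48

£2,624.48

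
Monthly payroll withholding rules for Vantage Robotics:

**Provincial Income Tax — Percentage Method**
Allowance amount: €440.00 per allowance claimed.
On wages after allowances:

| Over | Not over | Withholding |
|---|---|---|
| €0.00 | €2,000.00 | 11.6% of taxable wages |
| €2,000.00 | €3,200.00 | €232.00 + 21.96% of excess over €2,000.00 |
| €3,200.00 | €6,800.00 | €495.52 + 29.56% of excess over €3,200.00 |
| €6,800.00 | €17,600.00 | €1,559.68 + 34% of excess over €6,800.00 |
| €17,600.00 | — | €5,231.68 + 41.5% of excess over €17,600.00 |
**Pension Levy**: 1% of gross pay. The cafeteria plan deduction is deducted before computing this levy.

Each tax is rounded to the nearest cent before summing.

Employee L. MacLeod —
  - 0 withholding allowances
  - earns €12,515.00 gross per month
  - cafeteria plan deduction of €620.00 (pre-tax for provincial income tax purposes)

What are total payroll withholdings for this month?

€3,410.93

Provincial Income Tax: taxable = €12,515.00 − €620.00 = €11,895.00
  €1,559.68 + 34% × (€11,895.00 − €6,800.00) = €1,559.68 + 34% × €5,095.00 = €3,291.98
Pension Levy: 1% × €11,895.00 = €118.95
Total: €3,291.98 + €118.95 = €3,410.93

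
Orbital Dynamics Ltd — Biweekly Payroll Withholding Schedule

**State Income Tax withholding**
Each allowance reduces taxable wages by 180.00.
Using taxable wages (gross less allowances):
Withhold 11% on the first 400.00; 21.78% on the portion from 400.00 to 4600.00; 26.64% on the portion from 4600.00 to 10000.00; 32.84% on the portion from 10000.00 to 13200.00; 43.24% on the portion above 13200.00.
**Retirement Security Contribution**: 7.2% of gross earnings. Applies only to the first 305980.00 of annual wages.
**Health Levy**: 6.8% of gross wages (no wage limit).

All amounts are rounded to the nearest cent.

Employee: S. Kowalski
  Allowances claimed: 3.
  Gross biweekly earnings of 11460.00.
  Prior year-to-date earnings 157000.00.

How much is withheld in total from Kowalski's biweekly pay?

4303.85

State Income Tax: taxable = 11460.00 − 3×180.00 = 10920.00
  2397.32 + 32.84% × (10920.00 − 10000.00) = 2397.32 + 32.84% × 920.00 = 2699.45
Retirement Security Contribution: 7.2% × 11460.00 = 825.12
Health Levy: 6.8% × 11460.00 = 779.28
Total: 2699.45 + 825.12 + 779.28 = 4303.85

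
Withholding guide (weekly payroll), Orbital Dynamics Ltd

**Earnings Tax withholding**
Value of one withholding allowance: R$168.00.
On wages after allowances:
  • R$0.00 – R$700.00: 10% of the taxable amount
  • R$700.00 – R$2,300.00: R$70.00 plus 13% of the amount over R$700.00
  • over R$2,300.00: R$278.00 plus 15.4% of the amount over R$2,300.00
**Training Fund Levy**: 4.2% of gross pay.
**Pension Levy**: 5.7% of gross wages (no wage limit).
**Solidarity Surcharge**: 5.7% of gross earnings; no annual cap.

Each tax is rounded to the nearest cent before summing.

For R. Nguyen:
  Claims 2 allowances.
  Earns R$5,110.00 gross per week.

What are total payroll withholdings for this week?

R$1,456.16

Earnings Tax: taxable = R$5,110.00 − 2×R$168.00 = R$4,774.00
  R$278.00 + 15.4% × (R$4,774.00 − R$2,300.00) = R$278.00 + 15.4% × R$2,474.00 = R$659.00
Training Fund Levy: 4.2% × R$5,110.00 = R$214.62
Pension Levy: 5.7% × R$5,110.00 = R$291.27
Solidarity Surcharge: 5.7% × R$5,110.00 = R$291.27
Total: R$659.00 + R$214.62 + R$291.27 + R$291.27 = R$1,456.16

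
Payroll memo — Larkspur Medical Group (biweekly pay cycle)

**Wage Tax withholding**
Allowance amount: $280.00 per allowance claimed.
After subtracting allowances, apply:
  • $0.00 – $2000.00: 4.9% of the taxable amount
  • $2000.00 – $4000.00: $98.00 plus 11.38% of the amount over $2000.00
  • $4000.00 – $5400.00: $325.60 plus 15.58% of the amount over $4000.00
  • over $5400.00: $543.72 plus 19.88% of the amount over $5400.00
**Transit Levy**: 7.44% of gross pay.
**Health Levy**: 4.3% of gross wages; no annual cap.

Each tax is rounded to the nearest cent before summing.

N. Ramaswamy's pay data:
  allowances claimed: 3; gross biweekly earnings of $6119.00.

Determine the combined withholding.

$1243.24

Wage Tax: taxable = $6119.00 − 3×$280.00 = $5279.00
  $325.60 + 15.58% × ($5279.00 − $4000.00) = $325.60 + 15.58% × $1279.00 = $524.87
Transit Levy: 7.44% × $6119.00 = $455.25
Health Levy: 4.3% × $6119.00 = $263.12
Total: $524.87 + $455.25 + $263.12 = $1243.24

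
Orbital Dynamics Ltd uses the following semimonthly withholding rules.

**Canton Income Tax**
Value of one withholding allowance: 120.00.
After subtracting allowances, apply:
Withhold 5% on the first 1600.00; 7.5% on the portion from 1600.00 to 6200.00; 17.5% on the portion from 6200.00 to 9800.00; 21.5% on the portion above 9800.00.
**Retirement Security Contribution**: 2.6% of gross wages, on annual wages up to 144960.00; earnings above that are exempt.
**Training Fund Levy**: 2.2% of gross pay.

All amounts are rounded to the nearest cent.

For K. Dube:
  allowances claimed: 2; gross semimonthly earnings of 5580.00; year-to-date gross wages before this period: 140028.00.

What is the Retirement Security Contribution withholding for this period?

128.23

Retirement Security Contribution: cap 144960.00 − YTD 140028.00 = 4932.00 subject; 2.6% × 4932.00 = 128.23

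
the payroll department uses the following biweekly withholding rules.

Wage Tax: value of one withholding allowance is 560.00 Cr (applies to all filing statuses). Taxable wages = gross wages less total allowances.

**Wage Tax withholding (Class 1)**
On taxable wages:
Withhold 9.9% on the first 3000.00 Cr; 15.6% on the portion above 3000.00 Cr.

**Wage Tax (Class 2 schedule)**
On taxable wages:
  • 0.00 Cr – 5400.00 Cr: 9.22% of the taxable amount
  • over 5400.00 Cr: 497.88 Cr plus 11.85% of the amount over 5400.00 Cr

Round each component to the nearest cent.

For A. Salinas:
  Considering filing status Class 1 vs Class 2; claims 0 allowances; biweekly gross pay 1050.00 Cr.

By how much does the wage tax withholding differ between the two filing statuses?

Wage Tax (Class 1): taxable = 1050.00 Cr
  9.9% × 1050.00 Cr = 103.95 Cr
Wage Tax (Class 2): taxable = 1050.00 Cr
  9.22% × 1050.00 Cr = 96.81 Cr
Difference: |103.95 Cr − 96.81 Cr| = 7.14 Cr (higher under Class 1)

7.14 Cr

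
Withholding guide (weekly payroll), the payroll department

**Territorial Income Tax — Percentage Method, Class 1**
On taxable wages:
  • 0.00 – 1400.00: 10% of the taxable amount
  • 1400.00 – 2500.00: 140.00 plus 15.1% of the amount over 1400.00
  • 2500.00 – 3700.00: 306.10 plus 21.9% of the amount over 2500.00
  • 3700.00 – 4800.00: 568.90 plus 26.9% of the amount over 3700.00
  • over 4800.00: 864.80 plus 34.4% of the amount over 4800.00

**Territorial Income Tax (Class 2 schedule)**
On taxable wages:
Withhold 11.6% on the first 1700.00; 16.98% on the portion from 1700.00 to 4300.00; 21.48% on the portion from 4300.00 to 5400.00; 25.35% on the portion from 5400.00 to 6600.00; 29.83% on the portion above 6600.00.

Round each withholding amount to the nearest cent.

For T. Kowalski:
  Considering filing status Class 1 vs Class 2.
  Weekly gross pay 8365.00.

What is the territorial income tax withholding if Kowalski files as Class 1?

2091.16

Territorial Income Tax (Class 1): taxable = 8365.00
  864.80 + 34.4% × (8365.00 − 4800.00) = 864.80 + 34.4% × 3565.00 = 2091.16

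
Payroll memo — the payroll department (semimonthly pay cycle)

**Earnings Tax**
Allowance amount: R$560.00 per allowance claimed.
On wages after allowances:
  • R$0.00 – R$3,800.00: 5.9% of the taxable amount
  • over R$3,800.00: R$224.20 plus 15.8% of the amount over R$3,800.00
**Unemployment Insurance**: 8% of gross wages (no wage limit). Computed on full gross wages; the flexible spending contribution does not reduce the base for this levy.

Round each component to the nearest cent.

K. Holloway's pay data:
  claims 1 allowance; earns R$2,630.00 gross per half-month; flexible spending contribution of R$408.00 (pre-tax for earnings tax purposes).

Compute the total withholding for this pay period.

Earnings Tax: taxable = R$2,630.00 − R$408.00 − 1×R$560.00 = R$1,662.00
  5.9% × R$1,662.00 = R$98.06
Unemployment Insurance: 8% × R$2,630.00 = R$210.40
Total: R$98.06 + R$210.40 = R$308.46

R$308.46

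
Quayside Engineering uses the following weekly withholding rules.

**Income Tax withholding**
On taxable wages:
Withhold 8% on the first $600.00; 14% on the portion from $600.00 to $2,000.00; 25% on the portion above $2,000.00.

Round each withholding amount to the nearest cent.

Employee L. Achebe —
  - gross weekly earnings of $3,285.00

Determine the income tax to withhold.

$565.25

Income Tax: taxable = $3,285.00
  $244.00 + 25% × ($3,285.00 − $2,000.00) = $244.00 + 25% × $1,285.00 = $565.25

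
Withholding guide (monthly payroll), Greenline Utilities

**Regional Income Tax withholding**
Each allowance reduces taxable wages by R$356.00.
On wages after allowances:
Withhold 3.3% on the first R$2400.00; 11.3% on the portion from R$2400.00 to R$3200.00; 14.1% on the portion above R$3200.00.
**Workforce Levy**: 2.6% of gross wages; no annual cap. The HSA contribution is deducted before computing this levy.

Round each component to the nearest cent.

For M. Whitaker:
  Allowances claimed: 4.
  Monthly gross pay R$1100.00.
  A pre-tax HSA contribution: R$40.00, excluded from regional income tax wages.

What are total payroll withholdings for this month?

Regional Income Tax: taxable = R$1100.00 − R$40.00 − 4×R$356.00 = R$-364.00
  Taxable ≤ 0 → R$0.00
Workforce Levy: 2.6% × R$1060.00 = R$27.56
Total: R$0.00 + R$27.56 = R$27.56

R$27.56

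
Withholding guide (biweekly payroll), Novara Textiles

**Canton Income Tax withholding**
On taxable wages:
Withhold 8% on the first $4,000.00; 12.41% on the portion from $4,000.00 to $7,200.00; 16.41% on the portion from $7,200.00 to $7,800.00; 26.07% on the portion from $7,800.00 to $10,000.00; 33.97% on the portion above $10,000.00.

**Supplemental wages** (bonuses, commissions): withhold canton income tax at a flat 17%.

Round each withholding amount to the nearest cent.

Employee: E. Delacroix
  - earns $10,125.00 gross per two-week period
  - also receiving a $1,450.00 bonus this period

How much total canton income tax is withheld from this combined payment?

Canton Income Tax: taxable = $10,125.00
  $1,389.12 + 33.97% × ($10,125.00 − $10,000.00) = $1,389.12 + 33.97% × $125.00 = $1,431.58
Supplemental (17% flat on bonus): 17% × $1,450.00 = $246.50
Total canton income tax: $1,431.58 + $246.50 = $1,678.08

$1,678.08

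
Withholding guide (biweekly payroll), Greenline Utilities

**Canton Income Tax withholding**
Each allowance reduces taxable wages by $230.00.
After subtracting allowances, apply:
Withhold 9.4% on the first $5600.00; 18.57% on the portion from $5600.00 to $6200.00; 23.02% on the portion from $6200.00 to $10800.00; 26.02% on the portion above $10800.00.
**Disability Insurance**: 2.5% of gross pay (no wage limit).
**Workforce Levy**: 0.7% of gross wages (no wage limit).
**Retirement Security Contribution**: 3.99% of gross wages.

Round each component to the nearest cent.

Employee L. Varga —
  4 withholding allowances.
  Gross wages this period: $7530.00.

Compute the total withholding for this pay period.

Canton Income Tax: taxable = $7530.00 − 4×$230.00 = $6610.00
  $637.82 + 23.02% × ($6610.00 − $6200.00) = $637.82 + 23.02% × $410.00 = $732.20
Disability Insurance: 2.5% × $7530.00 = $188.25
Workforce Levy: 0.7% × $7530.00 = $52.71
Retirement Security Contribution: 3.99% × $7530.00 = $300.45
Total: $732.20 + $188.25 + $52.71 + $300.45 = $1273.61

$1273.61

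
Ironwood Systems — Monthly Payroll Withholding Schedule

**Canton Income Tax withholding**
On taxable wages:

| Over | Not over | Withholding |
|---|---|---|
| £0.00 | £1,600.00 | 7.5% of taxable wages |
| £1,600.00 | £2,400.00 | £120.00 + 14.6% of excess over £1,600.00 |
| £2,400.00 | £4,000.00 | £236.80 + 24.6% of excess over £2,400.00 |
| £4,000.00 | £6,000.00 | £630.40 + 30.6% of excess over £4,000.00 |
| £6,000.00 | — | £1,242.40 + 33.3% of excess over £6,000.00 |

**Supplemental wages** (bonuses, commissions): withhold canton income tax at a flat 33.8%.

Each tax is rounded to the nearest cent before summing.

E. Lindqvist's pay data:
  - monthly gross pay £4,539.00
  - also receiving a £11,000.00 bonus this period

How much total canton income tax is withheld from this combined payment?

£4,513.33

Canton Income Tax: taxable = £4,539.00
  £630.40 + 30.6% × (£4,539.00 − £4,000.00) = £630.40 + 30.6% × £539.00 = £795.33
Supplemental (33.8% flat on bonus): 33.8% × £11,000.00 = £3,718.00
Total canton income tax: £795.33 + £3,718.00 = £4,513.33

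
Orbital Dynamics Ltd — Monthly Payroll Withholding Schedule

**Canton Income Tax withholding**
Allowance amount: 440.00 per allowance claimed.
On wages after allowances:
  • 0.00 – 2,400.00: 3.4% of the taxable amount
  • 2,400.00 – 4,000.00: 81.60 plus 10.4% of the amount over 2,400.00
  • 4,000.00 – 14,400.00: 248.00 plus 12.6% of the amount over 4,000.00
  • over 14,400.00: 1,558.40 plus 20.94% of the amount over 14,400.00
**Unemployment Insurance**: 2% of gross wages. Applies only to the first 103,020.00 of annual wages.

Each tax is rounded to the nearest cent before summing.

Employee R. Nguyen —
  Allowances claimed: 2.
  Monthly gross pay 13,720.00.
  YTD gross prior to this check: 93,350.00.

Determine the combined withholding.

1,555.24

Canton Income Tax: taxable = 13,720.00 − 2×440.00 = 12,840.00
  248.00 + 12.6% × (12,840.00 − 4,000.00) = 248.00 + 12.6% × 8,840.00 = 1,361.84
Unemployment Insurance: cap 103,020.00 − YTD 93,350.00 = 9,670.00 subject; 2% × 9,670.00 = 193.40
Total: 1,361.84 + 193.40 = 1,555.24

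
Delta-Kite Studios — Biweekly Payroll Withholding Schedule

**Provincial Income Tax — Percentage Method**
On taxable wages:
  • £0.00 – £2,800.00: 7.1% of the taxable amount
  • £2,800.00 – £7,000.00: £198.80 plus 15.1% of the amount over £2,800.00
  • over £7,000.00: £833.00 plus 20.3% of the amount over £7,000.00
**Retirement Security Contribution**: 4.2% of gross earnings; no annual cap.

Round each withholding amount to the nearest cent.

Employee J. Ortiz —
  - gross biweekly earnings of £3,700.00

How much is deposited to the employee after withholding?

Provincial Income Tax: taxable = £3,700.00
  £198.80 + 15.1% × (£3,700.00 − £2,800.00) = £198.80 + 15.1% × £900.00 = £334.70
Retirement Security Contribution: 4.2% × £3,700.00 = £155.40
Total withheld: £334.70 + £155.40 = £490.10
Net pay: £3,700.00 − £490.10 = £3,209.90

£3,209.90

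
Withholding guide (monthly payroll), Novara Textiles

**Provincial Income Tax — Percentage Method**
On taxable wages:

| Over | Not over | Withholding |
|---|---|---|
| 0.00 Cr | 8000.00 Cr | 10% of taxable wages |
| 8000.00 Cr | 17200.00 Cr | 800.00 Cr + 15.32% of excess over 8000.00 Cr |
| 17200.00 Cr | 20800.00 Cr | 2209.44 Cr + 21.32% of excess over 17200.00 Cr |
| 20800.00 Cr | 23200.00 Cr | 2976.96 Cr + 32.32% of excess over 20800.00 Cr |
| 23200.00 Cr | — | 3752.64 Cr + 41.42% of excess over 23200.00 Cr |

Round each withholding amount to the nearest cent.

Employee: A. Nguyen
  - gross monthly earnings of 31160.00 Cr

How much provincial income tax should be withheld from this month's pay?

Provincial Income Tax: taxable = 31160.00 Cr
  3752.64 Cr + 41.42% × (31160.00 Cr − 23200.00 Cr) = 3752.64 Cr + 41.42% × 7960.00 Cr = 7049.67 Cr

7049.67 Cr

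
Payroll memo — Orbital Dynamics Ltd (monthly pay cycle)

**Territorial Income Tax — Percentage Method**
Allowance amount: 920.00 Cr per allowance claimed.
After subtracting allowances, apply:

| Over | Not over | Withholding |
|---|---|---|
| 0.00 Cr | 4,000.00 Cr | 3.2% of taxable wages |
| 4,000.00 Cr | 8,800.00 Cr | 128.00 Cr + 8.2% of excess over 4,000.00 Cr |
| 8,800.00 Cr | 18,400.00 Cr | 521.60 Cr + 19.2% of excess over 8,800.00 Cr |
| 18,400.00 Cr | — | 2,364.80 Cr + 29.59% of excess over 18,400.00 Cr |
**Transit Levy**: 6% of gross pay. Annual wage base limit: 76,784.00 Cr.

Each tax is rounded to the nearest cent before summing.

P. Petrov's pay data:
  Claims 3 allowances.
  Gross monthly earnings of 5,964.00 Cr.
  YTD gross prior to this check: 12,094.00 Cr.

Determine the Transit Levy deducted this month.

357.84 Cr

Transit Levy: 6% × 5,964.00 Cr = 357.84 Cr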